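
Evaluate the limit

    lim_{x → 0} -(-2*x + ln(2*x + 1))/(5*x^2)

Direct substitution gives 0/0.
Apply L'Hôpital: lim (-2 + 2/(2*x + 1))/(-10*x), still 0/0.
After 2 applications of L'Hôpital's rule the quotient is (-4/(2*x + 1)^2)/(-10); substituting x = 0 gives 2/5.

2/5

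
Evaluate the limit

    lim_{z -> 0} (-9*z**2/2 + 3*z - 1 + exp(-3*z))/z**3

-9/2

Direct substitution gives 0/0.
Apply L'Hôpital: lim (-9*z + 3 - 3*e^(-3*z))/(3*z^2), still 0/0.
Apply L'Hôpital: lim (-9 + 9*e^(-3*z))/(6*z), still 0/0.
After 3 applications of L'Hôpital's rule the quotient is (-27*e^(-3*z))/(6); substituting z = 0 gives -9/2.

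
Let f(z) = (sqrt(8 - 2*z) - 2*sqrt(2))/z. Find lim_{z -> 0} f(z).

-√(2)/4

Substitution gives 0/0. Multiply numerator and denominator by the conjugate √(8 - 2z) + √8.
The numerator becomes (8 - 2z) − 8 = -2z, so the expression simplifies to -2/(√(8 - 2z) + √8).
Letting z → 0 gives -2/(2√8) = -√(2)/4.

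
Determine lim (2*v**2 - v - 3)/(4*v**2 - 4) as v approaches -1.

5/8

Since v = -1 makes numerator and denominator zero, (v + 1) divides both.
Cancelling it gives (2*v - 3)/(4*v - 4); now plug in v = -1 to get 5/8.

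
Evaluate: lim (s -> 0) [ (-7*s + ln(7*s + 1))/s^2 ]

Direct substitution gives 0/0.
Apply L'Hôpital: lim (-7 + 7/(7*s + 1))/(2*s), still 0/0.
After 2 applications of L'Hôpital's rule the quotient is (-49/(7*s + 1)^2)/(2); substituting s = 0 gives -49/2.

-49/2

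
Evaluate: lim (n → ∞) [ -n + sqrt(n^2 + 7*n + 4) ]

7/2

An ∞ − ∞ form. Rationalising with the conjugate, the difference becomes (7n + 4) / (√(n^2 + 7*n + 4) + n).
For large n the denominator behaves like 2·n, so the quotient tends to 7/2 = 7/2.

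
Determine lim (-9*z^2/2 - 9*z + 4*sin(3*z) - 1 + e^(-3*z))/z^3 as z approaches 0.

Substitution gives 0/0 (the numerator vanishes to order 3).
Expand each term to order z^3: the coefficient of z^3 in e^(-3z) is -9/2 and in 4·sin(3z) is -18.
Lower-order terms cancel with the polynomial part, so the numerator is (-45/2)·z^3 + o(z^3), and the limit is (-45/2)/(1) = -45/2.

-45/2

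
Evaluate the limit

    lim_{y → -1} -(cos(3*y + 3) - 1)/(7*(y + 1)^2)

9/14

Direct substitution gives 0/0.
Apply L'Hôpital: lim (-3*sin(3*y + 3))/(-14*y - 14), still 0/0.
After 2 applications of L'Hôpital's rule the quotient is (-9*cos(3*y + 3))/(-14); substituting y = -1 gives 9/14.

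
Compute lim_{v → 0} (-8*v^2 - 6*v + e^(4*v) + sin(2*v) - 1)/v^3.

Substitution gives 0/0; apply L'Hôpital's rule 3 times.
After differentiating numerator and denominator 3 times the quotient is (64*e^(4*v) - 8*cos(2*v))/(6); at v = 0 this is 28/3.

28/3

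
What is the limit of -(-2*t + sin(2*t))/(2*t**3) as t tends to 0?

Direct substitution gives 0/0.
Apply L'Hôpital: lim (2*cos(2*t) - 2)/(-6*t^2), still 0/0.
Apply L'Hôpital: lim (-4*sin(2*t))/(-12*t), still 0/0.
After 3 applications of L'Hôpital's rule the quotient is (-8*cos(2*t))/(-12); substituting t = 0 gives 2/3.

2/3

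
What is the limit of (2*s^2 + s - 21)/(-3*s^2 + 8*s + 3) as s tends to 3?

At s = 3 both the top and bottom vanish — a removable singularity. Factoring out (s - 3) from each leaves (2*s + 7)/(-3*s - 1), which at s = 3 equals -13/10.

-13/10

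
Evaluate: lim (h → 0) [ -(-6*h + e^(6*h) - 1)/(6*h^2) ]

Direct substitution gives 0/0.
Apply L'Hôpital: lim (6*e^(6*h) - 6)/(-12*h), still 0/0.
After 2 applications of L'Hôpital's rule the quotient is (36*e^(6*h))/(-12); substituting h = 0 gives -3.

-3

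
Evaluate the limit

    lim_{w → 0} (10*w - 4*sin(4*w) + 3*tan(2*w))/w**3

152/3

Substitution gives 0/0 (the numerator vanishes to order 3).
Expand each term to order w^3: the coefficient of w^3 in -4·sin(4w) is 128/3 and in 3·tan(2w) is 8.
Lower-order terms cancel with the polynomial part, so the numerator is (152/3)·w^3 + o(w^3), and the limit is (152/3)/(1) = 152/3.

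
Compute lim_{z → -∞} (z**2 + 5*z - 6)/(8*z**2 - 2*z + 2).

Numerator and denominator both have degree 2.
Dividing every term by z^2, all lower-order terms vanish and the limit is the ratio of leading coefficients, 1/(8) = 1/8.

1/8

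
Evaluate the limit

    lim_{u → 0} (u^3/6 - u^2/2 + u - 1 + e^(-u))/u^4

Direct substitution gives 0/0.
Apply L'Hôpital: lim (u^2/2 - u + 1 - e^(-u))/(4*u^3), still 0/0.
Apply L'Hôpital: lim (u - 1 + e^(-u))/(12*u^2), still 0/0.
Apply L'Hôpital: lim (1 - e^(-u))/(24*u), still 0/0.
After 4 applications of L'Hôpital's rule the quotient is (e^(-u))/(24); substituting u = 0 gives 1/24.

1/24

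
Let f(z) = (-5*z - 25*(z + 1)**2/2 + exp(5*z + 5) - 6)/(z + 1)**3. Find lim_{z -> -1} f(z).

Direct substitution gives 0/0.
Apply L'Hôpital: lim (-25*z + 5*e^(5*z + 5) - 30)/(3*(z + 1)^2), still 0/0.
Apply L'Hôpital: lim (25*e^(5*z + 5) - 25)/(6*z + 6), still 0/0.
After 3 applications of L'Hôpital's rule the quotient is (125*e^(5*z + 5))/(6); substituting z = -1 gives 125/6.

125/6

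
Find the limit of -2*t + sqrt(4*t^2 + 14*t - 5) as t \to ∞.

7/2

An ∞ − ∞ form. Rationalising with the conjugate, the difference becomes (14t - 5) / (√(4*t^2 + 14*t - 5) + 2t).
For large t the denominator behaves like 2·2t, so the quotient tends to 14/4 = 7/2.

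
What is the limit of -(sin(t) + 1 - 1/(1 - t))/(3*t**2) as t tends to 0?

Substitution gives 0/0 (the numerator vanishes to order 2).
Expand each term to order t^2: the coefficient of t^2 in −1/(1 - t) is -1 and in sin(t) is 0.
Lower-order terms cancel with the polynomial part, so the numerator is (-1)·t^2 + o(t^2), and the limit is (-1)/(-3) = 1/3.

1/3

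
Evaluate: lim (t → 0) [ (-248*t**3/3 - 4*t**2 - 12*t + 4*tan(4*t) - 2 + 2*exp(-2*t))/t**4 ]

Substitution gives 0/0 (the numerator vanishes to order 4).
Expand each term to order t^4: the coefficient of t^4 in 4·tan(4t) is 0 and in 2·e^(-2t) is 4/3.
Lower-order terms cancel with the polynomial part, so the numerator is (4/3)·t^4 + o(t^4), and the limit is (4/3)/(1) = 4/3.

4/3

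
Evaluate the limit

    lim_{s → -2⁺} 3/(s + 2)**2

∞

As s → -2⁺, (s + 2) → 0⁺, so (s + 2)^2 → 0⁺ and 3/(s + 2)^2 → ∞.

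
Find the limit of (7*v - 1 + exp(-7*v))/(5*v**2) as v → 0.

Direct substitution gives 0/0.
Apply L'Hôpital: lim (7 - 7*e^(-7*v))/(10*v), still 0/0.
After 2 applications of L'Hôpital's rule the quotient is (49*e^(-7*v))/(10); substituting v = 0 gives 49/10.

49/10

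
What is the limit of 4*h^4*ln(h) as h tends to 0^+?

0

This is a 0·(−∞) form. Rewrite as 4·ln(h) / h^(−4) and apply L'Hôpital:
the derivative quotient is 4·(1/h) / (−4·h^(−5)) = (-4/4)·h^4 → 0.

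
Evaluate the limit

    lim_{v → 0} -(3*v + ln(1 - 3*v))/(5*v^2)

Direct substitution gives 0/0.
Apply L'Hôpital: lim (3 - 3/(1 - 3*v))/(-10*v), still 0/0.
After 2 applications of L'Hôpital's rule the quotient is (-9/(1 - 3*v)^2)/(-10); substituting v = 0 gives 9/10.

9/10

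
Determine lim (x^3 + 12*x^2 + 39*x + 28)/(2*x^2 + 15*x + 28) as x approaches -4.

9

Direct substitution gives 0/0, so factor. Both numerator and denominator have (x + 4) as a factor.
After cancelling, the expression reduces to (x^2 + 8*x + 7)/(2*x + 7).
Substituting x = -4 gives 9.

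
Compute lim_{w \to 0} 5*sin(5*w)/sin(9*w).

Substitution gives 0/0.
Divide numerator and denominator by w: sin(5w)/w → 5 and sin(9w)/w → 9, so the limit is 5·5/9 = 25/9.

25/9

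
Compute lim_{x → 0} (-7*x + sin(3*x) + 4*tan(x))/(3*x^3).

Substitution gives 0/0 (the numerator vanishes to order 3).
Expand each term to order x^3: the coefficient of x^3 in sin(3x) is -9/2 and in 4·tan(x) is 4/3.
Lower-order terms cancel with the polynomial part, so the numerator is (-19/6)·x^3 + o(x^3), and the limit is (-19/6)/(3) = -19/18.

-19/18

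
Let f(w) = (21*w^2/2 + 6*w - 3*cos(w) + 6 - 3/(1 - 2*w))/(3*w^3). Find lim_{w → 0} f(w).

Substitution gives 0/0 (the numerator vanishes to order 3).
Expand each term to order w^3: the coefficient of w^3 in -3·1/(1 - 2w) is -24 and in -3·cos(w) is 0.
Lower-order terms cancel with the polynomial part, so the numerator is (-24)·w^3 + o(w^3), and the limit is (-24)/(3) = -8.

-8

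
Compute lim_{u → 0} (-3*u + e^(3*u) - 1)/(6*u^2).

Direct substitution gives 0/0.
Apply L'Hôpital: lim (3*e^(3*u) - 3)/(12*u), still 0/0.
After 2 applications of L'Hôpital's rule the quotient is (9*e^(3*u))/(12); substituting u = 0 gives 3/4.

3/4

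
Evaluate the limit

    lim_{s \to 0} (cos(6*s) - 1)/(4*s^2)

-9/2

Direct substitution gives 0/0.
Apply L'Hôpital: lim (-6*sin(6*s))/(8*s), still 0/0.
After 2 applications of L'Hôpital's rule the quotient is (-36*cos(6*s))/(8); substituting s = 0 gives -9/2.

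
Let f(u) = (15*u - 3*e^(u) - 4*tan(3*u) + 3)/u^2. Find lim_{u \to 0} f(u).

Substitution gives 0/0; apply L'Hôpital's rule 2 times.
After differentiating numerator and denominator 2 times the quotient is (-3*e^(u) - 72*sin(3*u)/cos(3*u)^3)/(2); at u = 0 this is -3/2.

-3/2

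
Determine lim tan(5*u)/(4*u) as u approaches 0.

5/4

Substitution gives 0/0.
Since tan(θ)/θ → 1 as θ → 0, tan(5u)/(5u) → 1 and the limit is 5/4.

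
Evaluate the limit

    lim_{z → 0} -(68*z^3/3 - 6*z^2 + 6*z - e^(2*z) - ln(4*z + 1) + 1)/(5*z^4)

-38/3

Substitution gives 0/0 (the numerator vanishes to order 4).
Expand each term to order z^4: the coefficient of z^4 in −ln(1 + 4z) is 64 and in −e^(2z) is -2/3.
Lower-order terms cancel with the polynomial part, so the numerator is (190/3)·z^4 + o(z^4), and the limit is (190/3)/(-5) = -38/3.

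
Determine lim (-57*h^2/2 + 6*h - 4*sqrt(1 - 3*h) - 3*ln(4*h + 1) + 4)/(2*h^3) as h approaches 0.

-229/8

Substitution gives 0/0 (the numerator vanishes to order 3).
Expand each term to order h^3: the coefficient of h^3 in -4·√(1 - 3h) is 27/4 and in -3·ln(1 + 4h) is -64.
Lower-order terms cancel with the polynomial part, so the numerator is (-229/4)·h^3 + o(h^3), and the limit is (-229/4)/(2) = -229/8.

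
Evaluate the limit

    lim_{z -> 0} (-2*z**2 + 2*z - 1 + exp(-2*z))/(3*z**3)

-4/9

Direct substitution gives 0/0.
Apply L'Hôpital: lim (-4*z + 2 - 2*e^(-2*z))/(9*z^2), still 0/0.
Apply L'Hôpital: lim (-4 + 4*e^(-2*z))/(18*z), still 0/0.
After 3 applications of L'Hôpital's rule the quotient is (-8*e^(-2*z))/(18); substituting z = 0 gives -4/9.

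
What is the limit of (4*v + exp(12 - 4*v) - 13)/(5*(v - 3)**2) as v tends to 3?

8/5

Direct substitution gives 0/0.
Apply L'Hôpital: lim (4 - 4*e^(12 - 4*v))/(10*v - 30), still 0/0.
After 2 applications of L'Hôpital's rule the quotient is (16*e^(12 - 4*v))/(10); substituting v = 3 gives 8/5.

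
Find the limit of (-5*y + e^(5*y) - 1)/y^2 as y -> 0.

Direct substitution gives 0/0.
Apply L'Hôpital: lim (5*e^(5*y) - 5)/(2*y), still 0/0.
After 2 applications of L'Hôpital's rule the quotient is (25*e^(5*y))/(2); substituting y = 0 gives 25/2.

25/2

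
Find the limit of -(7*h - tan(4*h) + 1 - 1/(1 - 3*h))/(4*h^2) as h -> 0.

Substitution gives 0/0; apply L'Hôpital's rule 2 times.
After differentiating numerator and denominator 2 times the quotient is (-32*tan(4*h)/cos(4*h)^2 + 18/(3*h - 1)^3)/(-8); at h = 0 this is 9/4.

9/4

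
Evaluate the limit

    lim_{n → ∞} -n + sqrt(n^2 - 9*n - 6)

-9/2

This has the form ∞ − ∞. Multiply and divide by the conjugate √(n^2 - 9*n - 6) + n.
That gives (-9n - 6) / (√(n^2 - 9*n - 6) + n).
Divide numerator and denominator by n: the limit is -9/(2·1) = -9/2.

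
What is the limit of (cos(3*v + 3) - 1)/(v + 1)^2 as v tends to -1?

Direct substitution gives 0/0.
Apply L'Hôpital: lim (-3*sin(3*v + 3))/(2*v + 2), still 0/0.
After 2 applications of L'Hôpital's rule the quotient is (-9*cos(3*v + 3))/(2); substituting v = -1 gives -9/2.

-9/2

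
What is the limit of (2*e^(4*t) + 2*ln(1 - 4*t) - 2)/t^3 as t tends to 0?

Substitution gives 0/0 (the numerator vanishes to order 3).
Expand each term to order t^3: the coefficient of t^3 in 2·e^(4t) is 64/3 and in 2·ln(1 - 4t) is -128/3.
Lower-order terms cancel with the polynomial part, so the numerator is (-64/3)·t^3 + o(t^3), and the limit is (-64/3)/(1) = -64/3.

-64/3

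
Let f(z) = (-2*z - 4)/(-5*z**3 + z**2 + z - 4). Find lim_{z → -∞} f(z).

0

The denominator has degree 3 and the numerator degree 1. Dividing numerator and denominator by z^3 sends every term to 0 except the leading denominator term, so the limit is 0.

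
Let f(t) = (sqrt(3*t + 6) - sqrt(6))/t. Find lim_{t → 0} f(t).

√(6)/4

A 0/0 form; rationalise with √(6 + 3t) + √6. This collapses the numerator to 3t, leaving 3/(√(6 + 3t) + √6) → 3/(2√6) = √(6)/4.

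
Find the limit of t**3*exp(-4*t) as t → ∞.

0

Write as t^3/e^{4t}, an ∞/∞ form.
Exponential growth dominates any polynomial, so repeated L'Hôpital (or the standard result) gives 0.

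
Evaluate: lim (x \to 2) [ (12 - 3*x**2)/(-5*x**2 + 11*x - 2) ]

At x = 2 both the top and bottom vanish — a removable singularity. Factoring out (x - 2) from each leaves (-3*x - 6)/(1 - 5*x), which at x = 2 equals 4/3.

4/3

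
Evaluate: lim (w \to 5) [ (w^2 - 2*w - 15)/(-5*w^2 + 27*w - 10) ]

-8/23

Since w = 5 makes numerator and denominator zero, (w - 5) divides both.
Cancelling it gives (w + 3)/(2 - 5*w); now plug in w = 5 to get -8/23.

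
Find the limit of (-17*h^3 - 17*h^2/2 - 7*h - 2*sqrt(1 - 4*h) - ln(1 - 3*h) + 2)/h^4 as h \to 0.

Substitution gives 0/0 (the numerator vanishes to order 4).
Expand each term to order h^4: the coefficient of h^4 in -2·√(1 - 4h) is 20 and in −ln(1 - 3h) is 81/4.
Lower-order terms cancel with the polynomial part, so the numerator is (161/4)·h^4 + o(h^4), and the limit is (161/4)/(1) = 161/4.

161/4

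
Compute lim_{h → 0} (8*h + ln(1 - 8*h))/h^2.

Direct substitution gives 0/0.
Apply L'Hôpital: lim (8 - 8/(1 - 8*h))/(2*h), still 0/0.
After 2 applications of L'Hôpital's rule the quotient is (-64/(1 - 8*h)^2)/(2); substituting h = 0 gives -32.

-32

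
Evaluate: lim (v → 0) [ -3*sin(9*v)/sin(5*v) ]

-27/5

Substitution gives 0/0.
Divide numerator and denominator by v: sin(9v)/v → 9 and sin(5v)/v → 5, so the limit is -3·9/5 = -27/5.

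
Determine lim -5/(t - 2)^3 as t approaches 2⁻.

As t → 2⁻, (t - 2) → 0⁻, so (t - 2)^3 → 0⁻ and -5/(t - 2)^3 → ∞.

∞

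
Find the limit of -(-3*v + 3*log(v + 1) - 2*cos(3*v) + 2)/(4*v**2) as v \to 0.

Substitution gives 0/0; apply L'Hôpital's rule 2 times.
After differentiating numerator and denominator 2 times the quotient is (18*cos(3*v) - 3/(v + 1)^2)/(-8); at v = 0 this is -15/8.

-15/8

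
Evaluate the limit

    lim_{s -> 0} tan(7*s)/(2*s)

7/2

Substitution gives 0/0.
Since tan(u)/u → 1 as u → 0, tan(7s)/(7s) → 1 and the limit is 7/2.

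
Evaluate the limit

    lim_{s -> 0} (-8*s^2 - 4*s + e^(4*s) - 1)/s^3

Direct substitution gives 0/0.
Apply L'Hôpital: lim (-16*s + 4*e^(4*s) - 4)/(3*s^2), still 0/0.
Apply L'Hôpital: lim (16*e^(4*s) - 16)/(6*s), still 0/0.
After 3 applications of L'Hôpital's rule the quotient is (64*e^(4*s))/(6); substituting s = 0 gives 32/3.

32/3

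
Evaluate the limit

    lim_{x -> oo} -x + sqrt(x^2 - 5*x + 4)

This has the form ∞ − ∞. Multiply and divide by the conjugate √(x^2 - 5*x + 4) + x.
That gives (-5x + 4) / (√(x^2 - 5*x + 4) + x).
Divide numerator and denominator by x: the limit is -5/(2·1) = -5/2.

-5/2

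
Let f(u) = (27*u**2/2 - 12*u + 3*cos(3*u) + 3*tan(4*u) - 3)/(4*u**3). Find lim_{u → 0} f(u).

Substitution gives 0/0; apply L'Hôpital's rule 3 times.
After differentiating numerator and denominator 3 times the quotient is (81*sin(3*u) + 1152*tan(4*u)^4 + 1536*tan(4*u)^2 + 384)/(24); at u = 0 this is 16.

16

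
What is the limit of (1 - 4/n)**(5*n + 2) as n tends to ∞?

Let L be the limit and take ln: ln L = lim (5n + 2)·ln(1 - 4/n) = lim (5n + 2)·(-4/n + O(1/n²)) = -20.
Hence L = e^(-20).

e^(-20)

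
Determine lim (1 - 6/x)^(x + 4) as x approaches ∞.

e^(-6)

Write it as [(1 - 6/x)^x]^(1) · (1 - 6/x)^(4). The bracketed term tends to e^(-6) and the second factor to 1, so the limit is e^(-6).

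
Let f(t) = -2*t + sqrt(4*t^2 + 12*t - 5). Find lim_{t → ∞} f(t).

3

An ∞ − ∞ form. Rationalising with the conjugate, the difference becomes (12t - 5) / (√(4*t^2 + 12*t - 5) + 2t).
For large t the denominator behaves like 2·2t, so the quotient tends to 12/4 = 3.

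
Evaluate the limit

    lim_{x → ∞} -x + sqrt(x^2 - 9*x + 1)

-9/2

This has the form ∞ − ∞. Multiply and divide by the conjugate √(x^2 - 9*x + 1) + x.
That gives (-9x + 1) / (√(x^2 - 9*x + 1) + x).
Divide numerator and denominator by x: the limit is -9/(2·1) = -9/2.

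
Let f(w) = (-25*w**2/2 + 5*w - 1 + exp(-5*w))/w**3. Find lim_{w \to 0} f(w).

-125/6

Direct substitution gives 0/0.
Apply L'Hôpital: lim (-25*w + 5 - 5*e^(-5*w))/(3*w^2), still 0/0.
Apply L'Hôpital: lim (-25 + 25*e^(-5*w))/(6*w), still 0/0.
After 3 applications of L'Hôpital's rule the quotient is (-125*e^(-5*w))/(6); substituting w = 0 gives -125/6.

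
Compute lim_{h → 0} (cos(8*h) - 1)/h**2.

Direct substitution gives 0/0.
Apply L'Hôpital: lim (-8*sin(8*h))/(2*h), still 0/0.
After 2 applications of L'Hôpital's rule the quotient is (-64*cos(8*h))/(2); substituting h = 0 gives -32.

-32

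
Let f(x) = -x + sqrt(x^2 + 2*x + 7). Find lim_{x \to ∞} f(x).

An ∞ − ∞ form. Rationalising with the conjugate, the difference becomes (2x + 7) / (√(x^2 + 2*x + 7) + x).
For large x the denominator behaves like 2·x, so the quotient tends to 2/2 = 1.

1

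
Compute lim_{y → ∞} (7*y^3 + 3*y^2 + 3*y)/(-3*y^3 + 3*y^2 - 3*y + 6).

-7/3

Numerator and denominator both have degree 3.
Dividing every term by y^3, all lower-order terms vanish and the limit is the ratio of leading coefficients, 7/(-3) = -7/3.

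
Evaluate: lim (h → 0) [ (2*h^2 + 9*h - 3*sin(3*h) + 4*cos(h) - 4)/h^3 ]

27/2

Substitution gives 0/0; apply L'Hôpital's rule 3 times.
After differentiating numerator and denominator 3 times the quotient is (4*sin(h) + 81*cos(3*h))/(6); at h = 0 this is 27/2.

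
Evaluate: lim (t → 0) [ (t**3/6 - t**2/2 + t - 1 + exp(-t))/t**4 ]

Direct substitution gives 0/0.
Apply L'Hôpital: lim (t^2/2 - t + 1 - e^(-t))/(4*t^3), still 0/0.
Apply L'Hôpital: lim (t - 1 + e^(-t))/(12*t^2), still 0/0.
Apply L'Hôpital: lim (1 - e^(-t))/(24*t), still 0/0.
After 4 applications of L'Hôpital's rule the quotient is (e^(-t))/(24); substituting t = 0 gives 1/24.

1/24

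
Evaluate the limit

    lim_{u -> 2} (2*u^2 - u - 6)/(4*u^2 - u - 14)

Direct substitution gives 0/0, so factor. Both numerator and denominator have (u - 2) as a factor.
After cancelling, the expression reduces to (2*u + 3)/(4*u + 7).
Substituting u = 2 gives 7/15.

7/15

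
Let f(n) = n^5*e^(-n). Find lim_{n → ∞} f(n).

0

Write as n^5/e^{1n}, an ∞/∞ form.
Exponential growth dominates any polynomial, so repeated L'Hôpital (or the standard result) gives 0.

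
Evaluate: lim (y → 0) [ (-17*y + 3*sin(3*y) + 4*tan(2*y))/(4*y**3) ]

-17/24

Substitution gives 0/0; apply L'Hôpital's rule 3 times.
After differentiating numerator and denominator 3 times the quotient is (-81*cos(3*y) + 192*tan(2*y)^4 + 256*tan(2*y)^2 + 64)/(24); at y = 0 this is -17/24.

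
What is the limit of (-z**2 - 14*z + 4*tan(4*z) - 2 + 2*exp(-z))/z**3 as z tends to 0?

85

Substitution gives 0/0 (the numerator vanishes to order 3).
Expand each term to order z^3: the coefficient of z^3 in 2·e^(-z) is -1/3 and in 4·tan(4z) is 256/3.
Lower-order terms cancel with the polynomial part, so the numerator is (85)·z^3 + o(z^3), and the limit is (85)/(1) = 85.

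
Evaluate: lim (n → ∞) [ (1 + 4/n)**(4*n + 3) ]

The base → 1 and the exponent → ∞: a 1^∞ form.
Take logarithms: (4n + 3)·ln(1 + 4/n). Since ln(1+u) ~ u for small u, this behaves like (4n)·(4/n) → 16.
So the limit is e^(16).

e^(16)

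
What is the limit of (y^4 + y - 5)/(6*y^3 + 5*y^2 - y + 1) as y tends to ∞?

∞

The numerator has higher degree (4 > 3); the quotient behaves like (1/(6))·y^1 for large |y|.
As y → +∞ this diverges to ∞.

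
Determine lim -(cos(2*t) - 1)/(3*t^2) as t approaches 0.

Direct substitution gives 0/0.
Apply L'Hôpital: lim (-2*sin(2*t))/(-6*t), still 0/0.
After 2 applications of L'Hôpital's rule the quotient is (-4*cos(2*t))/(-6); substituting t = 0 gives 2/3.

2/3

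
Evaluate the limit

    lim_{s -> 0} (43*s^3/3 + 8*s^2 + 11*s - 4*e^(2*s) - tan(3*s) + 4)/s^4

Substitution gives 0/0 (the numerator vanishes to order 4).
Expand each term to order s^4: the coefficient of s^4 in -4·e^(2s) is -8/3 and in −tan(3s) is 0.
Lower-order terms cancel with the polynomial part, so the numerator is (-8/3)·s^4 + o(s^4), and the limit is (-8/3)/(1) = -8/3.

-8/3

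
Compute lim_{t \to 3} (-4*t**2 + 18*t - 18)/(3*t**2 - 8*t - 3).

-3/5

Since t = 3 makes numerator and denominator zero, (t - 3) divides both.
Cancelling it gives (6 - 4*t)/(3*t + 1); now plug in t = 3 to get -3/5.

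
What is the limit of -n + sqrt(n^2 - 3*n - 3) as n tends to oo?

This has the form ∞ − ∞. Multiply and divide by the conjugate √(n^2 - 3*n - 3) + n.
That gives (-3n - 3) / (√(n^2 - 3*n - 3) + n).
Divide numerator and denominator by n: the limit is -3/(2·1) = -3/2.

-3/2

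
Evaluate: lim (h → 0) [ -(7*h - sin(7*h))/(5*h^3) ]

Direct substitution gives 0/0.
Apply L'Hôpital: lim (7 - 7*cos(7*h))/(-15*h^2), still 0/0.
Apply L'Hôpital: lim (49*sin(7*h))/(-30*h), still 0/0.
After 3 applications of L'Hôpital's rule the quotient is (343*cos(7*h))/(-30); substituting h = 0 gives -343/30.

-343/30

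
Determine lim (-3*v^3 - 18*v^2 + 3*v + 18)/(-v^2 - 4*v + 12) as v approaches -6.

Direct substitution gives 0/0, so factor. Both numerator and denominator have (v + 6) as a factor.
After cancelling, the expression reduces to (3 - 3*v^2)/(2 - v).
Substituting v = -6 gives -105/8.

-105/8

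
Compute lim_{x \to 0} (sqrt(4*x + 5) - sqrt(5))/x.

2*√(5)/5

Substitution gives 0/0. Multiply numerator and denominator by the conjugate √(5 + 4x) + √5.
The numerator becomes (5 + 4x) − 5 = 4x, so the expression simplifies to 4/(√(5 + 4x) + √5).
Letting x → 0 gives 4/(2√5) = 2*√(5)/5.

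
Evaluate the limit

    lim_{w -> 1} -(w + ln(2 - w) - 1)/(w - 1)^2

1/2

Direct substitution gives 0/0.
Apply L'Hôpital: lim (1 - 1/(2 - w))/(2 - 2*w), still 0/0.
After 2 applications of L'Hôpital's rule the quotient is (-1/(2 - w)^2)/(-2); substituting w = 1 gives 1/2.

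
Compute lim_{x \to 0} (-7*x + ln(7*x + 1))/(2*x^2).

Direct substitution gives 0/0.
Apply L'Hôpital: lim (-7 + 7/(7*x + 1))/(4*x), still 0/0.
After 2 applications of L'Hôpital's rule the quotient is (-49/(7*x + 1)^2)/(4); substituting x = 0 gives -49/4.

-49/4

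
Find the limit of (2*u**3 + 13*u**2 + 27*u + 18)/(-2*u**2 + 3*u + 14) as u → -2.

-1/11

At u = -2 both the top and bottom vanish — a removable singularity. Factoring out (u + 2) from each leaves (2*u^2 + 9*u + 9)/(7 - 2*u), which at u = -2 equals -1/11.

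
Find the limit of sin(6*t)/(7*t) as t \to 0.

6/7

Substitution gives 0/0.
Write it as (6/7)·sin(6t)/(6t); since sin(u)/u → 1, the limit is 6/7.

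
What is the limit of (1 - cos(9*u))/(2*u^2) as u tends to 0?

81/4

Substitution gives 0/0.
Use (1 − cos θ)/θ² → 1/2 with θ = 9u: the limit is 9²/(2·2) = 81/4.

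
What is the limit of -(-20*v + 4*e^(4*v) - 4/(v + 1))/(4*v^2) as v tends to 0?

Substitution gives 0/0 (the numerator vanishes to order 2).
Expand each term to order v^2: the coefficient of v^2 in -4·1/(1 + v) is -4 and in 4·e^(4v) is 32.
Lower-order terms cancel with the polynomial part, so the numerator is (28)·v^2 + o(v^2), and the limit is (28)/(-4) = -7.

-7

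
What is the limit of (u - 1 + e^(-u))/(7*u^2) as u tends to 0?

Direct substitution gives 0/0.
Apply L'Hôpital: lim (1 - e^(-u))/(14*u), still 0/0.
After 2 applications of L'Hôpital's rule the quotient is (e^(-u))/(14); substituting u = 0 gives 1/14.

1/14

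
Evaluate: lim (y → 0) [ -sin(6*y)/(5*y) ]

Substitution gives 0/0.
Write it as (6/(-5))·sin(6y)/(6y); since sin(u)/u → 1, the limit is -6/5.

-6/5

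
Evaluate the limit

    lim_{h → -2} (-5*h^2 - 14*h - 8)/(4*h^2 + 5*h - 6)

-6/11

At h = -2 both the top and bottom vanish — a removable singularity. Factoring out (h + 2) from each leaves (-5*h - 4)/(4*h - 3), which at h = -2 equals -6/11.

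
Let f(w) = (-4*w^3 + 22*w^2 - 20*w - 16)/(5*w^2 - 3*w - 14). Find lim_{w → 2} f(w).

20/17

At w = 2 both the top and bottom vanish — a removable singularity. Factoring out (w - 2) from each leaves (-4*w^2 + 14*w + 8)/(5*w + 7), which at w = 2 equals 20/17.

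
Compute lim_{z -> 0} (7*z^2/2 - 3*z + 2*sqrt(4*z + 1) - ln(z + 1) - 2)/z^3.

23/3

Substitution gives 0/0 (the numerator vanishes to order 3).
Expand each term to order z^3: the coefficient of z^3 in −ln(1 + z) is -1/3 and in 2·√(1 + 4z) is 8.
Lower-order terms cancel with the polynomial part, so the numerator is (23/3)·z^3 + o(z^3), and the limit is (23/3)/(1) = 23/3.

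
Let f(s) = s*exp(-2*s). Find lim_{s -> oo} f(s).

Write as s^1/e^{2s}, an ∞/∞ form.
Exponential growth dominates any polynomial, so repeated L'Hôpital (or the standard result) gives 0.

0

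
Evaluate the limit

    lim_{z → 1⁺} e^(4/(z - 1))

As z → 1⁺, 4/(z - 1) → +∞, so e^(4/(z - 1)) → ∞.

∞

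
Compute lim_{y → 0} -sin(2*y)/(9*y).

-2/9

Substitution gives 0/0.
Write it as (2/(-9))·sin(2y)/(2y); since sin(u)/u → 1, the limit is -2/9.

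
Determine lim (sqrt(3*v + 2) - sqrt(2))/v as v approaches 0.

Substitution gives 0/0. Multiply numerator and denominator by the conjugate √(2 + 3v) + √2.
The numerator becomes (2 + 3v) − 2 = 3v, so the expression simplifies to 3/(√(2 + 3v) + √2).
Letting v → 0 gives 3/(2√2) = 3*√(2)/4.

3*√(2)/4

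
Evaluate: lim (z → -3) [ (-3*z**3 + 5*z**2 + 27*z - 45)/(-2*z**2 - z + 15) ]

-84/11

At z = -3 both the top and bottom vanish — a removable singularity. Factoring out (z + 3) from each leaves (-3*z^2 + 14*z - 15)/(5 - 2*z), which at z = -3 equals -84/11.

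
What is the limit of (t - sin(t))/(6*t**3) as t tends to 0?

1/36

Direct substitution gives 0/0.
Apply L'Hôpital: lim (1 - cos(t))/(18*t^2), still 0/0.
Apply L'Hôpital: lim (sin(t))/(36*t), still 0/0.
After 3 applications of L'Hôpital's rule the quotient is (cos(t))/(36); substituting t = 0 gives 1/36.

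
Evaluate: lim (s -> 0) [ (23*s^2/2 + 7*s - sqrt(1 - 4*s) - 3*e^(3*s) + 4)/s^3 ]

-19/2

Substitution gives 0/0; apply L'Hôpital's rule 3 times.
After differentiating numerator and denominator 3 times the quotient is (-81*e^(3*s) + 24/(1 - 4*s)^(5/2))/(6); at s = 0 this is -19/2.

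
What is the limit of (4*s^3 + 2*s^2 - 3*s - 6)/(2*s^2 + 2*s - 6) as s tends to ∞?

The numerator has higher degree (3 > 2); the quotient behaves like (4/(2))·s^1 for large |s|.
As s → +∞ this diverges to ∞.

∞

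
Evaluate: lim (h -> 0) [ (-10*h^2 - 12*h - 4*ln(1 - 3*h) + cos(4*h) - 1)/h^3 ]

Substitution gives 0/0 (the numerator vanishes to order 3).
Expand each term to order h^3: the coefficient of h^3 in cos(4h) is 0 and in -4·ln(1 - 3h) is 36.
Lower-order terms cancel with the polynomial part, so the numerator is (36)·h^3 + o(h^3), and the limit is (36)/(1) = 36.

36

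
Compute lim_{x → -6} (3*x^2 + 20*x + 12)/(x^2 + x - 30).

16/11

Since x = -6 makes numerator and denominator zero, (x + 6) divides both.
Cancelling it gives (3*x + 2)/(x - 5); now plug in x = -6 to get 16/11.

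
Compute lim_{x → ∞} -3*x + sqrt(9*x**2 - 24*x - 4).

-4

This has the form ∞ − ∞. Multiply and divide by the conjugate √(9*x^2 - 24*x - 4) + 3x.
That gives (-24x - 4) / (√(9*x^2 - 24*x - 4) + 3x).
Divide numerator and denominator by x: the limit is -24/(2·3) = -4.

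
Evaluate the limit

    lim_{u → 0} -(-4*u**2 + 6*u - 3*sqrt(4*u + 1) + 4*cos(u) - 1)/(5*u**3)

Substitution gives 0/0; apply L'Hôpital's rule 3 times.
After differentiating numerator and denominator 3 times the quotient is (4*sin(u) - 72/(4*u + 1)^(5/2))/(-30); at u = 0 this is 12/5.

12/5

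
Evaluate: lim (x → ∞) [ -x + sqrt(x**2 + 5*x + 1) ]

An ∞ − ∞ form. Rationalising with the conjugate, the difference becomes (5x + 1) / (√(x^2 + 5*x + 1) + x).
For large x the denominator behaves like 2·x, so the quotient tends to 5/2 = 5/2.

5/2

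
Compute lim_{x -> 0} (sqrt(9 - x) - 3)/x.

A 0/0 form; rationalise with √(9 - x) + √9. This collapses the numerator to -x, leaving -1/(√(9 - x) + √9) → -1/(2√9) = -1/6.

-1/6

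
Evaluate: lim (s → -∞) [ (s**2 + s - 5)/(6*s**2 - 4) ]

Numerator and denominator both have degree 2.
Dividing every term by s^2, all lower-order terms vanish and the limit is the ratio of leading coefficients, 1/(6) = 1/6.

1/6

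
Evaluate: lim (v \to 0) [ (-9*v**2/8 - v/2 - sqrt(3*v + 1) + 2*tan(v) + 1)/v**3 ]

Substitution gives 0/0; apply L'Hôpital's rule 3 times.
After differentiating numerator and denominator 3 times the quotient is (12*tan(v)^2/cos(v)^2 + 4/cos(v)^2 - 81/(8*(3*v + 1)^(5/2)))/(6); at v = 0 this is -49/48.

-49/48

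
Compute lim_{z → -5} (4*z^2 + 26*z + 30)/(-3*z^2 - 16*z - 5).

-1

Since z = -5 makes numerator and denominator zero, (z + 5) divides both.
Cancelling it gives (4*z + 6)/(-3*z - 1); now plug in z = -5 to get -1.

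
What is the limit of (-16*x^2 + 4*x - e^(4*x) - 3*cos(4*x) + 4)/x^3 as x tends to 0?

-32/3

Substitution gives 0/0 (the numerator vanishes to order 3).
Expand each term to order x^3: the coefficient of x^3 in −e^(4x) is -32/3 and in -3·cos(4x) is 0.
Lower-order terms cancel with the polynomial part, so the numerator is (-32/3)·x^3 + o(x^3), and the limit is (-32/3)/(1) = -32/3.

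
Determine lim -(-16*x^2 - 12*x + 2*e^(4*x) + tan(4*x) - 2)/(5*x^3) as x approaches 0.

Substitution gives 0/0 (the numerator vanishes to order 3).
Expand each term to order x^3: the coefficient of x^3 in 2·e^(4x) is 64/3 and in tan(4x) is 64/3.
Lower-order terms cancel with the polynomial part, so the numerator is (128/3)·x^3 + o(x^3), and the limit is (128/3)/(-5) = -128/15.

-128/15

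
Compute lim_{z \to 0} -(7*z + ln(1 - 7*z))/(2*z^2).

49/4

Direct substitution gives 0/0.
Apply L'Hôpital: lim (7 - 7/(1 - 7*z))/(-4*z), still 0/0.
After 2 applications of L'Hôpital's rule the quotient is (-49/(1 - 7*z)^2)/(-4); substituting z = 0 gives 49/4.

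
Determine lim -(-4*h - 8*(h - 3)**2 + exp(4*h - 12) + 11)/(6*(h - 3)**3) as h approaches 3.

-16/9

Direct substitution gives 0/0.
Apply L'Hôpital: lim (-16*h + 4*e^(4*h - 12) + 44)/(-18*(h - 3)^2), still 0/0.
Apply L'Hôpital: lim (16*e^(4*h - 12) - 16)/(108 - 36*h), still 0/0.
After 3 applications of L'Hôpital's rule the quotient is (64*e^(4*h - 12))/(-36); substituting h = 3 gives -16/9.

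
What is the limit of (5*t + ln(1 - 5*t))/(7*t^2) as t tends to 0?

Direct substitution gives 0/0.
Apply L'Hôpital: lim (5 - 5/(1 - 5*t))/(14*t), still 0/0.
After 2 applications of L'Hôpital's rule the quotient is (-25/(1 - 5*t)^2)/(14); substituting t = 0 gives -25/14.

-25/14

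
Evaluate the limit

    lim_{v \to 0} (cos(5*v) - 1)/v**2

-25/2

Direct substitution gives 0/0.
Apply L'Hôpital: lim (-5*sin(5*v))/(2*v), still 0/0.
After 2 applications of L'Hôpital's rule the quotient is (-25*cos(5*v))/(2); substituting v = 0 gives -25/2.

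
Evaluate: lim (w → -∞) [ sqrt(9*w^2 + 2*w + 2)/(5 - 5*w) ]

For large |w|, √(9*w^2 + 2*w + 2) ≈ √9·|w| and the denominator ≈ -5w.
Since w → −∞, |w| = −w, giving −√9/(-5) = 3/5.

3/5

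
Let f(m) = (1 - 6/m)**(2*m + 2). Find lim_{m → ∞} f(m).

e^(-12)

The base → 1 and the exponent → ∞: a 1^∞ form.
Take logarithms: (2m + 2)·ln(1 - 6/m). Since ln(1+u) ~ u for small u, this behaves like (2m)·(-6/m) → -12.
So the limit is e^(-12).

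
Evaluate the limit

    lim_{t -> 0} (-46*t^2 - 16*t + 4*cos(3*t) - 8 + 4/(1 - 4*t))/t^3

Substitution gives 0/0 (the numerator vanishes to order 3).
Expand each term to order t^3: the coefficient of t^3 in 4·cos(3t) is 0 and in 4·1/(1 - 4t) is 256.
Lower-order terms cancel with the polynomial part, so the numerator is (256)·t^3 + o(t^3), and the limit is (256)/(1) = 256.

256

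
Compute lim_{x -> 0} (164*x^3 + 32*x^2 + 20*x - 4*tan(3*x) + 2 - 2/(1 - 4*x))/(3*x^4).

Substitution gives 0/0 (the numerator vanishes to order 4).
Expand each term to order x^4: the coefficient of x^4 in -2·1/(1 - 4x) is -512 and in -4·tan(3x) is 0.
Lower-order terms cancel with the polynomial part, so the numerator is (-512)·x^4 + o(x^4), and the limit is (-512)/(3) = -512/3.

-512/3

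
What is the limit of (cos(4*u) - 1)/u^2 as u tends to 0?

-8

Direct substitution gives 0/0.
Apply L'Hôpital: lim (-4*sin(4*u))/(2*u), still 0/0.
After 2 applications of L'Hôpital's rule the quotient is (-16*cos(4*u))/(2); substituting u = 0 gives -8.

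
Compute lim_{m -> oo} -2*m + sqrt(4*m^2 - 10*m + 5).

An ∞ − ∞ form. Rationalising with the conjugate, the difference becomes (-10m + 5) / (√(4*m^2 - 10*m + 5) + 2m).
For large m the denominator behaves like 2·2m, so the quotient tends to -10/4 = -5/2.

-5/2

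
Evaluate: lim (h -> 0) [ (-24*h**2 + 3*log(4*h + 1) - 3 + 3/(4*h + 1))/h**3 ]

Substitution gives 0/0; apply L'Hôpital's rule 3 times.
After differentiating numerator and denominator 3 times the quotient is (768*(2*h - 1)/(4*h + 1)^4)/(6); at h = 0 this is -128.

-128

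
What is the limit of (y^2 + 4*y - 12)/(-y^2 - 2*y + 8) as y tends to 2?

Direct substitution gives 0/0, so factor. Both numerator and denominator have (y - 2) as a factor.
After cancelling, the expression reduces to (y + 6)/(-y - 4).
Substituting y = 2 gives -4/3.

-4/3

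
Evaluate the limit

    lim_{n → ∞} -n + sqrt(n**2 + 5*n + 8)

This has the form ∞ − ∞. Multiply and divide by the conjugate √(n^2 + 5*n + 8) + n.
That gives (5n + 8) / (√(n^2 + 5*n + 8) + n).
Divide numerator and denominator by n: the limit is 5/(2·1) = 5/2.

5/2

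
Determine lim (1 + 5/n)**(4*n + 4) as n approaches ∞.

Write it as [(1 + 5/n)^n]^(4) · (1 + 5/n)^(4). The bracketed term tends to e^(5) and the second factor to 1, so the limit is e^(20).

e^(20)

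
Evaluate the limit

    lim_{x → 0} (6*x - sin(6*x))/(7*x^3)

Direct substitution gives 0/0.
Apply L'Hôpital: lim (6 - 6*cos(6*x))/(21*x^2), still 0/0.
Apply L'Hôpital: lim (36*sin(6*x))/(42*x), still 0/0.
After 3 applications of L'Hôpital's rule the quotient is (216*cos(6*x))/(42); substituting x = 0 gives 36/7.

36/7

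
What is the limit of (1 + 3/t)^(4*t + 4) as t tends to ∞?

Write it as [(1 + 3/t)^t]^(4) · (1 + 3/t)^(4). The bracketed term tends to e^(3) and the second factor to 1, so the limit is e^(12).

e^(12)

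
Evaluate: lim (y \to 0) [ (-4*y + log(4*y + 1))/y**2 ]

Direct substitution gives 0/0.
Apply L'Hôpital: lim (-4 + 4/(4*y + 1))/(2*y), still 0/0.
After 2 applications of L'Hôpital's rule the quotient is (-16/(4*y + 1)^2)/(2); substituting y = 0 gives -8.

-8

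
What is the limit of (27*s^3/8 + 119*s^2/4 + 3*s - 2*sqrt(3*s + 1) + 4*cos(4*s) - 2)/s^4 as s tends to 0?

9407/192

Substitution gives 0/0 (the numerator vanishes to order 4).
Expand each term to order s^4: the coefficient of s^4 in -2·√(1 + 3s) is 405/64 and in 4·cos(4s) is 128/3.
Lower-order terms cancel with the polynomial part, so the numerator is (9407/192)·s^4 + o(s^4), and the limit is (9407/192)/(1) = 9407/192.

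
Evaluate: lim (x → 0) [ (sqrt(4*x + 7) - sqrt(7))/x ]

2*√(7)/7

A 0/0 form; rationalise with √(7 + 4x) + √7. This collapses the numerator to 4x, leaving 4/(√(7 + 4x) + √7) → 4/(2√7) = 2*√(7)/7.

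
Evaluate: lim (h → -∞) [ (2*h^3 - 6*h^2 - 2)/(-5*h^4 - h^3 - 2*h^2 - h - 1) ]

0

The denominator has degree 4 and the numerator degree 3. Dividing numerator and denominator by h^4 sends every term to 0 except the leading denominator term, so the limit is 0.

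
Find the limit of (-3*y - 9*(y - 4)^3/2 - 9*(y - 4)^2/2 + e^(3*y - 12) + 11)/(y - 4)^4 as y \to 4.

Direct substitution gives 0/0.
Apply L'Hôpital: lim (-9*y - 27*(y - 4)^2/2 + 3*e^(3*y - 12) + 33)/(4*(y - 4)^3), still 0/0.
Apply L'Hôpital: lim (-27*y + 9*e^(3*y - 12) + 99)/(12*(y - 4)^2), still 0/0.
Apply L'Hôpital: lim (27*e^(3*y - 12) - 27)/(24*y - 96), still 0/0.
After 4 applications of L'Hôpital's rule the quotient is (81*e^(3*y - 12))/(24); substituting y = 4 gives 27/8.

27/8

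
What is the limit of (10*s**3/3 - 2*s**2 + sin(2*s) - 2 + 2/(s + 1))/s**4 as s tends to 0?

2

Substitution gives 0/0; apply L'Hôpital's rule 4 times.
After differentiating numerator and denominator 4 times the quotient is (16*sin(2*s) + 48/(s + 1)^5)/(24); at s = 0 this is 2.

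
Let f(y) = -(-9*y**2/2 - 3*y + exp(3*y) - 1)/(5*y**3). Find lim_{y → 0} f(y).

Direct substitution gives 0/0.
Apply L'Hôpital: lim (-9*y + 3*e^(3*y) - 3)/(-15*y^2), still 0/0.
Apply L'Hôpital: lim (9*e^(3*y) - 9)/(-30*y), still 0/0.
After 3 applications of L'Hôpital's rule the quotient is (27*e^(3*y))/(-30); substituting y = 0 gives -9/10.

-9/10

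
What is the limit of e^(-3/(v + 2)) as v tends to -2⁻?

∞

As v → -2⁻, -3/(v + 2) → +∞, so e^(-3/(v + 2)) → ∞.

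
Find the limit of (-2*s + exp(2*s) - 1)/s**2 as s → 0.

Direct substitution gives 0/0.
Apply L'Hôpital: lim (2*e^(2*s) - 2)/(2*s), still 0/0.
After 2 applications of L'Hôpital's rule the quotient is (4*e^(2*s))/(2); substituting s = 0 gives 2.

2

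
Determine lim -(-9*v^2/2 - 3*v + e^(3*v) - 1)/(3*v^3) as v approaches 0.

Direct substitution gives 0/0.
Apply L'Hôpital: lim (-9*v + 3*e^(3*v) - 3)/(-9*v^2), still 0/0.
Apply L'Hôpital: lim (9*e^(3*v) - 9)/(-18*v), still 0/0.
After 3 applications of L'Hôpital's rule the quotient is (27*e^(3*v))/(-18); substituting v = 0 gives -3/2.

-3/2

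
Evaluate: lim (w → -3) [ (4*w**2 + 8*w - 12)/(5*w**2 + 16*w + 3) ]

8/7

Direct substitution gives 0/0, so factor. Both numerator and denominator have (w + 3) as a factor.
After cancelling, the expression reduces to (4*w - 4)/(5*w + 1).
Substituting w = -3 gives 8/7.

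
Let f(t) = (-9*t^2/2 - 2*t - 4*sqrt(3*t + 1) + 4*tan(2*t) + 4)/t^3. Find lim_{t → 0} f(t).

47/12

Substitution gives 0/0 (the numerator vanishes to order 3).
Expand each term to order t^3: the coefficient of t^3 in 4·tan(2t) is 32/3 and in -4·√(1 + 3t) is -27/4.
Lower-order terms cancel with the polynomial part, so the numerator is (47/12)·t^3 + o(t^3), and the limit is (47/12)/(1) = 47/12.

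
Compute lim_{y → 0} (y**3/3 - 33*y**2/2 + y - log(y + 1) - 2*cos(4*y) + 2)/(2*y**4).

Substitution gives 0/0; apply L'Hôpital's rule 4 times.
After differentiating numerator and denominator 4 times the quotient is (-512*cos(4*y) + 6/(y + 1)^4)/(48); at y = 0 this is -253/24.

-253/24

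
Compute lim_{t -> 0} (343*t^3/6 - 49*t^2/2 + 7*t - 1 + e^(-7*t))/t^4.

2401/24

Direct substitution gives 0/0.
Apply L'Hôpital: lim (343*t^2/2 - 49*t + 7 - 7*e^(-7*t))/(4*t^3), still 0/0.
Apply L'Hôpital: lim (343*t - 49 + 49*e^(-7*t))/(12*t^2), still 0/0.
Apply L'Hôpital: lim (343 - 343*e^(-7*t))/(24*t), still 0/0.
After 4 applications of L'Hôpital's rule the quotient is (2401*e^(-7*t))/(24); substituting t = 0 gives 2401/24.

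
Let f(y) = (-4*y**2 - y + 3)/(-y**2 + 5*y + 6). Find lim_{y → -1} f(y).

1

Since y = -1 makes numerator and denominator zero, (y + 1) divides both.
Cancelling it gives (3 - 4*y)/(6 - y); now plug in y = -1 to get 1.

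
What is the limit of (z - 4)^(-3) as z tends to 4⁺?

As z → 4⁺, (z - 4) → 0⁺, so (z - 4)^3 → 0⁺ and 1/(z - 4)^3 → ∞.

∞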